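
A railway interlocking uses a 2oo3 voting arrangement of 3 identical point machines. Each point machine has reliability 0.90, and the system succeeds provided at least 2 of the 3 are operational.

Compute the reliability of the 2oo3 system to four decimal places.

R = Σ_{i=2}^{3} C(3,i) p^i (1−p)^{3−i} with p = 0.90
C(3,2)·0.90^2·0.10^1 = 0.243000
C(3,3)·0.90^3·0.10^0 = 0.729000
Sum = 0.9720

0.9720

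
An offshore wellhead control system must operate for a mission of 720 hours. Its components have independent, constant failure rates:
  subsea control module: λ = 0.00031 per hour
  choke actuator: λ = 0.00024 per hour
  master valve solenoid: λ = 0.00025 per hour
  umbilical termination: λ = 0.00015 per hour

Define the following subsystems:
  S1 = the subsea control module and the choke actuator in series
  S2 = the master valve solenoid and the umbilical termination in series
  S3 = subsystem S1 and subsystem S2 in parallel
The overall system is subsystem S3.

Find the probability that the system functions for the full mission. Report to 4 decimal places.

R(subsea control module) = exp(−0.00031 × 720) = 0.799955
R(choke actuator) = exp(−0.00024 × 720) = 0.841306
R(master valve solenoid) = exp(−0.00025 × 720) = 0.835270
R(umbilical termination) = exp(−0.00015 × 720) = 0.897628
Series (subsea control module and choke actuator): 0.799955 × 0.841306 = 0.673007
Series (master valve solenoid and umbilical termination): 0.835270 × 0.897628 = 0.749762
Parallel ([0.673007] and [0.749762]): 1 − (1 − 0.673007)(1 − 0.749762) = 0.9182

0.9182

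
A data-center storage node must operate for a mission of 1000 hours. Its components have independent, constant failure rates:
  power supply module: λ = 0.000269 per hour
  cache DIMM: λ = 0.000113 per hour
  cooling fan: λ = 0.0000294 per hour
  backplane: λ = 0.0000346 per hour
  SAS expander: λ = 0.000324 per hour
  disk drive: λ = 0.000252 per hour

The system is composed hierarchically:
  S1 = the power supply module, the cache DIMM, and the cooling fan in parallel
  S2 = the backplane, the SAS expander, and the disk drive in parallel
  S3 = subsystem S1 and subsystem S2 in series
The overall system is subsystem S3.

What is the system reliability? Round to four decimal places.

0.9972

R(power supply module) = exp(−0.000269 × 1000) = 0.764143
R(cache DIMM) = exp(−0.000113 × 1000) = 0.893151
R(cooling fan) = exp(−0.0000294 × 1000) = 0.971028
R(backplane) = exp(−0.0000346 × 1000) = 0.965992
R(SAS expander) = exp(−0.000324 × 1000) = 0.723250
R(disk drive) = exp(−0.000252 × 1000) = 0.777245
Parallel (power supply module, cache DIMM, and cooling fan): 1 − (1 − 0.764143)(1 − 0.893151)(1 − 0.971028) = 0.999270
Parallel (backplane, SAS expander, and disk drive): 1 − (1 − 0.965992)(1 − 0.723250)(1 − 0.777245) = 0.997903
Series ([0.999270] and [0.997903]): 0.999270 × 0.997903 = 0.9972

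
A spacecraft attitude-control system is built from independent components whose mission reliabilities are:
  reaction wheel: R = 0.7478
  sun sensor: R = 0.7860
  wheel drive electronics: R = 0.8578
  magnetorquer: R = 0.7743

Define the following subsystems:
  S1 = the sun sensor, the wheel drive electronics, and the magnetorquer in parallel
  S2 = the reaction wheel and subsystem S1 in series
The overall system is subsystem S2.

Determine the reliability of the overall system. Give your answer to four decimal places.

Parallel (sun sensor, wheel drive electronics, and magnetorquer): 1 − (1 − 0.786000)(1 − 0.857800)(1 − 0.774300) = 0.993132
Series (reaction wheel and [0.993132]): 0.747800 × 0.993132 = 0.7427

0.7427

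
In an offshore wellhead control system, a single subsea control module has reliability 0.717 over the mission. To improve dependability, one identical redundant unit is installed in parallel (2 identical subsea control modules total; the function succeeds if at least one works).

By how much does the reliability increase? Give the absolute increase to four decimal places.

R_before = 0.717
R_after = 1 − (1 − 0.717)^2 = 0.9199
ΔR = 0.9199 − 0.717 = 0.2029

0.2029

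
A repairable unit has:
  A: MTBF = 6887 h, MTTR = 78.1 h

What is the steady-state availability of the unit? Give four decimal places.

0.9888

A(A) = MTBF/(MTBF+MTTR) = 6887/(6887+78.1) = 0.9888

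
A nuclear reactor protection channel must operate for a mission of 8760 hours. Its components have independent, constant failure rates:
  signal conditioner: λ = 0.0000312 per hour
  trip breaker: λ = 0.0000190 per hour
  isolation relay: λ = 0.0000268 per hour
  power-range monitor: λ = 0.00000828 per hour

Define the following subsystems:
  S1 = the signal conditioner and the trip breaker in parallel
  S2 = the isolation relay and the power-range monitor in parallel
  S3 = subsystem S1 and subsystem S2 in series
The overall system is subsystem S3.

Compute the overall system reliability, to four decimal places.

0.9492

R(signal conditioner) = exp(−0.0000312 × 8760) = 0.760855
R(trip breaker) = exp(−0.0000190 × 8760) = 0.846674
R(isolation relay) = exp(−0.0000268 × 8760) = 0.790754
R(power-range monitor) = exp(−0.00000828 × 8760) = 0.930035
Parallel (signal conditioner and trip breaker): 1 − (1 − 0.760855)(1 − 0.846674) = 0.963333
Parallel (isolation relay and power-range monitor): 1 − (1 − 0.790754)(1 − 0.930035) = 0.985360
Series ([0.963333] and [0.985360]): 0.963333 × 0.985360 = 0.9492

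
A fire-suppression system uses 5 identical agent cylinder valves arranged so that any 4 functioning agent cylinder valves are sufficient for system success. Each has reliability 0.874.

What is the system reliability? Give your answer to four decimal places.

R = Σ_{i=4}^{5} C(5,i) p^i (1−p)^{5−i} with p = 0.874
C(5,4)·0.874^4·0.126^1 = 0.367609
C(5,5)·0.874^5·0.126^0 = 0.509985
Sum = 0.8776

0.8776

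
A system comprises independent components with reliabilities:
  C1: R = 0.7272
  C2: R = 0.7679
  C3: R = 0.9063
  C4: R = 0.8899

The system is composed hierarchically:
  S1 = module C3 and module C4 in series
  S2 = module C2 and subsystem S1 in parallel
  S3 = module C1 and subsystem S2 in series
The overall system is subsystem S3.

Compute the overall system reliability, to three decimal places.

0.695

Series (C3 and C4): 0.90630 × 0.88990 = 0.80652
Parallel (C2 and [0.80652]): 1 − (1 − 0.76790)(1 − 0.80652) = 0.95509
Series (C1 and [0.95509]): 0.72720 × 0.95509 = 0.695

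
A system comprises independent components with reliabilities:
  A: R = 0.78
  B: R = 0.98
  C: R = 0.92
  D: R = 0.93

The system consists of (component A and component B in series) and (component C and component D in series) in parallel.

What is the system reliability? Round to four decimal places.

0.9660

Series (A and B): 0.780000 × 0.980000 = 0.764400
Series (C and D): 0.920000 × 0.930000 = 0.855600
Parallel ([0.764400] and [0.855600]): 1 − (1 − 0.764400)(1 − 0.855600) = 0.9660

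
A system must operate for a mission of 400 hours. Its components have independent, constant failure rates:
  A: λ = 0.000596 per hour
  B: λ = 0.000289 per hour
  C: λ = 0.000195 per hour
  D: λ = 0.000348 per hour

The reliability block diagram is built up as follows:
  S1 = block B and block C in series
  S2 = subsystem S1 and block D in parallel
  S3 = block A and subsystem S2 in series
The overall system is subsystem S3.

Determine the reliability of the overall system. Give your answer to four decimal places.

0.7699

R(A) = exp(−0.000596 × 400) = 0.787887
R(B) = exp(−0.000289 × 400) = 0.890831
R(C) = exp(−0.000195 × 400) = 0.924964
R(D) = exp(−0.000348 × 400) = 0.870054
Series (B and C): 0.890831 × 0.924964 = 0.823987
Parallel ([0.823987] and D): 1 − (1 − 0.823987)(1 − 0.870054) = 0.977128
Series (A and [0.977128]): 0.787887 × 0.977128 = 0.7699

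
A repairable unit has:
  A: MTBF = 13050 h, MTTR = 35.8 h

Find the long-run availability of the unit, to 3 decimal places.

A(A) = MTBF/(MTBF+MTTR) = 13050/(13050+35.8) = 0.997

0.997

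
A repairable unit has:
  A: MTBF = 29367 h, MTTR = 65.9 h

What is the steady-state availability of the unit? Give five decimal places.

0.99776

A(A) = MTBF/(MTBF+MTTR) = 29367/(29367+65.9) = 0.99776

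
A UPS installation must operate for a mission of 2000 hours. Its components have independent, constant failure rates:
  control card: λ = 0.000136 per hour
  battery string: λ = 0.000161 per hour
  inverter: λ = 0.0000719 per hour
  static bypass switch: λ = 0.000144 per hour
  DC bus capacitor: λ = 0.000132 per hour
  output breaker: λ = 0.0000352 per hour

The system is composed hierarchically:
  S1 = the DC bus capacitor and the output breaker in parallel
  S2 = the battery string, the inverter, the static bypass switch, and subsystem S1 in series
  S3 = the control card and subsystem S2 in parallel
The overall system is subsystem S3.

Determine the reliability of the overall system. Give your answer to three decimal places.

R(control card) = exp(−0.000136 × 2000) = 0.76185
R(battery string) = exp(−0.000161 × 2000) = 0.72470
R(inverter) = exp(−0.0000719 × 2000) = 0.86606
R(static bypass switch) = exp(−0.000144 × 2000) = 0.74976
R(DC bus capacitor) = exp(−0.000132 × 2000) = 0.76797
R(output breaker) = exp(−0.0000352 × 2000) = 0.93202
Parallel (DC bus capacitor and output breaker): 1 − (1 − 0.76797)(1 − 0.93202) = 0.98423
Series (battery string, inverter, static bypass switch, and [0.98423]): 0.72470 × 0.86606 × 0.74976 × 0.98423 = 0.46315
Parallel (control card and [0.46315]): 1 − (1 − 0.76185)(1 − 0.46315) = 0.872

0.872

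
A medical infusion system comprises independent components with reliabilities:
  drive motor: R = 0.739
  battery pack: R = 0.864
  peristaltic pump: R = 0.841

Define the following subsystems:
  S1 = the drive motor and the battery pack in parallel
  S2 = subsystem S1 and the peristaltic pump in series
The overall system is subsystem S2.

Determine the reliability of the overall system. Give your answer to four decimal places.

Parallel (drive motor and battery pack): 1 − (1 − 0.739000)(1 − 0.864000) = 0.964504
Series ([0.964504] and peristaltic pump): 0.964504 × 0.841000 = 0.8111

0.8111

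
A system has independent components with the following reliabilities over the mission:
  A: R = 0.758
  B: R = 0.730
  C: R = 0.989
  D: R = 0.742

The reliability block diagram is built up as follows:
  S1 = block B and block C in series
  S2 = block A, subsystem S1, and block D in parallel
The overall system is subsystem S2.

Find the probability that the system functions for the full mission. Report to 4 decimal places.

Series (B and C): 0.730000 × 0.989000 = 0.721970
Parallel (A, [0.721970], and D): 1 − (1 − 0.758000)(1 − 0.721970)(1 − 0.742000) = 0.9826

0.9826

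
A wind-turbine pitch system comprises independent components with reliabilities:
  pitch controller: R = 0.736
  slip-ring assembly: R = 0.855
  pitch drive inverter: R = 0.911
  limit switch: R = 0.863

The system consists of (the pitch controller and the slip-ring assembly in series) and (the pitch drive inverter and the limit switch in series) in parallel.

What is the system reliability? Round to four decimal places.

0.9207

Series (pitch controller and slip-ring assembly): 0.736000 × 0.855000 = 0.629280
Series (pitch drive inverter and limit switch): 0.911000 × 0.863000 = 0.786193
Parallel ([0.629280] and [0.786193]): 1 − (1 − 0.629280)(1 − 0.786193) = 0.9207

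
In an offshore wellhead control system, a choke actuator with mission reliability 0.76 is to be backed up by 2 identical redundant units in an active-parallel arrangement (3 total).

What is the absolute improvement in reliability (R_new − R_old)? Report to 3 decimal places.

0.226

R_before = 0.76
R_after = 1 − (1 − 0.76)^3 = 0.986
ΔR = 0.986 − 0.76 = 0.226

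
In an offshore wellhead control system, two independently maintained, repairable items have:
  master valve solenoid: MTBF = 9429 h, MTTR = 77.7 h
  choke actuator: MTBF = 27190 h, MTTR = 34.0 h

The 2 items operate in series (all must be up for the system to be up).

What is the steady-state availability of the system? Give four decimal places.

A(master valve solenoid) = MTBF/(MTBF+MTTR) = 9429/(9429+77.7) = 0.991827
A(choke actuator) = MTBF/(MTBF+MTTR) = 27190/(27190+34.0) = 0.998751
Series availability: 0.991827 × 0.998751 = 0.9906

0.9906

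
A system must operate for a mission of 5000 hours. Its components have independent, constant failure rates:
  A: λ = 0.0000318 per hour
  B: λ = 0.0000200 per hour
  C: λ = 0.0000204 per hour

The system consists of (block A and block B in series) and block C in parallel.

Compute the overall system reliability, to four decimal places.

0.9779

R(A) = exp(−0.0000318 × 5000) = 0.852996
R(B) = exp(−0.0000200 × 5000) = 0.904837
R(C) = exp(−0.0000204 × 5000) = 0.903030
Series (A and B): 0.852996 × 0.904837 = 0.771822
Parallel ([0.771822] and C): 1 − (1 − 0.771822)(1 − 0.903030) = 0.9779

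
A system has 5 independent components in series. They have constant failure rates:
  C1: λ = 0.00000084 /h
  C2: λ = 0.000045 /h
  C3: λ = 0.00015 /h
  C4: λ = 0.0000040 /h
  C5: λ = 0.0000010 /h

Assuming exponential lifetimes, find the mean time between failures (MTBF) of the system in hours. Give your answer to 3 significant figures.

Series of exponential components: λ_sys = Σ λ_i
λ_sys = 0.00000084 + 0.000045 + 0.00015 + 0.0000040 + 0.0000010 = 2.0084e-04 /h
MTBF = 1 / λ_sys = 4980 h

4980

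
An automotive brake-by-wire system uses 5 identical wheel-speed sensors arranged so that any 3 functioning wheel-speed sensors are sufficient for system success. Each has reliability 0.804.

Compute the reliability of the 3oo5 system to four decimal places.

0.9451

R = Σ_{i=3}^{5} C(5,i) p^i (1−p)^{5−i} with p = 0.804
C(5,3)·0.804^3·0.196^2 = 0.199655
C(5,4)·0.804^4·0.196^1 = 0.409497
C(5,5)·0.804^5·0.196^0 = 0.335954
Sum = 0.9451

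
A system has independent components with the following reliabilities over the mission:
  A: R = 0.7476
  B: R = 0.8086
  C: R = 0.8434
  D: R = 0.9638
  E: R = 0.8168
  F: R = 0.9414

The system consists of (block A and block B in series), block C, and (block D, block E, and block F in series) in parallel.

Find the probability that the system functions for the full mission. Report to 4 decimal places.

Series (A and B): 0.747600 × 0.808600 = 0.604509
Series (D, E, and F): 0.963800 × 0.816800 × 0.941400 = 0.741100
Parallel ([0.604509], C, and [0.741100]): 1 − (1 − 0.604509)(1 − 0.843400)(1 − 0.741100) = 0.9840

0.9840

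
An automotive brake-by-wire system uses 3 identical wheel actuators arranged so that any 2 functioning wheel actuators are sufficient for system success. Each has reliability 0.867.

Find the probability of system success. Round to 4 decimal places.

0.9516

R = Σ_{i=2}^{3} C(3,i) p^i (1−p)^{3−i} with p = 0.867
C(3,2)·0.867^2·0.133^1 = 0.299924
C(3,3)·0.867^3·0.133^0 = 0.651714
Sum = 0.9516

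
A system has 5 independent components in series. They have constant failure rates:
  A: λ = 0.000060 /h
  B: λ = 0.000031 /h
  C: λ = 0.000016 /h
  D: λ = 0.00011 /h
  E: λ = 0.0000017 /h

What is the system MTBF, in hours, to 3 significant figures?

Series of exponential components: λ_sys = Σ λ_i
λ_sys = 0.000060 + 0.000031 + 0.000016 + 0.00011 + 0.0000017 = 2.1870e-04 /h
MTBF = 1 / λ_sys = 4570 h

4570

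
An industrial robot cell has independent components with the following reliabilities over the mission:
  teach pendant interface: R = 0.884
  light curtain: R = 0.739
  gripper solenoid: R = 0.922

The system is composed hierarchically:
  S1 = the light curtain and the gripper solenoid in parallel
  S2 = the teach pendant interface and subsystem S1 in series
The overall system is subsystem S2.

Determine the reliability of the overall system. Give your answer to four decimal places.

0.8660

Parallel (light curtain and gripper solenoid): 1 − (1 − 0.739000)(1 − 0.922000) = 0.979642
Series (teach pendant interface and [0.979642]): 0.884000 × 0.979642 = 0.8660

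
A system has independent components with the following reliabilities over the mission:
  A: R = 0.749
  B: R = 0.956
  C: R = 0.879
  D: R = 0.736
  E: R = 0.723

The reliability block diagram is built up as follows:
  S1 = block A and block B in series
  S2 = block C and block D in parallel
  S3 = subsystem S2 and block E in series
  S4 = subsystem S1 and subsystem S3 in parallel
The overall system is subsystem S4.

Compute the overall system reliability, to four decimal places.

Series (A and B): 0.749000 × 0.956000 = 0.716044
Parallel (C and D): 1 − (1 − 0.879000)(1 − 0.736000) = 0.968056
Series ([0.968056] and E): 0.968056 × 0.723000 = 0.699904
Parallel ([0.716044] and [0.699904]): 1 − (1 − 0.716044)(1 − 0.699904) = 0.9148

0.9148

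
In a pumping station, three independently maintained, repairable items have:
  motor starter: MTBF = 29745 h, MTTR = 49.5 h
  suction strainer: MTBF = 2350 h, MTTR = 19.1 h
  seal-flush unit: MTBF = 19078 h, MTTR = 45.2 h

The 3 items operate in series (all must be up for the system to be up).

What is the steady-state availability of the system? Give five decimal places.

0.98795

A(motor starter) = MTBF/(MTBF+MTTR) = 29745/(29745+49.5) = 0.998339
A(suction strainer) = MTBF/(MTBF+MTTR) = 2350/(2350+19.1) = 0.991938
A(seal-flush unit) = MTBF/(MTBF+MTTR) = 19078/(19078+45.2) = 0.997636
Series availability: 0.998339 × 0.991938 × 0.997636 = 0.98795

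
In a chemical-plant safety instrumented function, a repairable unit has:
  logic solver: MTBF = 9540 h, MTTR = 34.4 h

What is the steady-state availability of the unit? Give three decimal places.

0.996

A(logic solver) = MTBF/(MTBF+MTTR) = 9540/(9540+34.4) = 0.996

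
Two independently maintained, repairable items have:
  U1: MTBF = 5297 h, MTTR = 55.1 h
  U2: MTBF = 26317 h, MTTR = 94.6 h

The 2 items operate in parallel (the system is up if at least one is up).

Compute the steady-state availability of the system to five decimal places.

A(U1) = MTBF/(MTBF+MTTR) = 5297/(5297+55.1) = 0.989705
A(U2) = MTBF/(MTBF+MTTR) = 26317/(26317+94.6) = 0.996418
Parallel availability: 1 − (1 − 0.989705)(1 − 0.996418) = 0.99996

0.99996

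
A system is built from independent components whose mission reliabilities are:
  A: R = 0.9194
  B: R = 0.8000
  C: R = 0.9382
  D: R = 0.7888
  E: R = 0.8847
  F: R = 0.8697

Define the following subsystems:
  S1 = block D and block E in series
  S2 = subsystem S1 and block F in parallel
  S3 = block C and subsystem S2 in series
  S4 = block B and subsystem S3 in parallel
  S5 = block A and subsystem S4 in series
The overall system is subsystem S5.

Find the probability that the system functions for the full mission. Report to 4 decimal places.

Series (D and E): 0.788800 × 0.884700 = 0.697851
Parallel ([0.697851] and F): 1 − (1 − 0.697851)(1 − 0.869700) = 0.960630
Series (C and [0.960630]): 0.938200 × 0.960630 = 0.901263
Parallel (B and [0.901263]): 1 − (1 − 0.800000)(1 − 0.901263) = 0.980253
Series (A and [0.980253]): 0.919400 × 0.980253 = 0.9012

0.9012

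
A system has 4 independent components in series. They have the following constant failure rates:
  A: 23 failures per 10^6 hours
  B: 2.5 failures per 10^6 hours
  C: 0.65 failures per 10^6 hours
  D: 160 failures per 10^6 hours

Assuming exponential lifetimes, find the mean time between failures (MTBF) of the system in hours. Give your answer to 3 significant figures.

Series of exponential components: λ_sys = Σ λ_i
λ_sys = 0.000023 + 0.0000025 + 0.00000065 + 0.00016 = 1.8615e-04 /h
MTBF = 1 / λ_sys = 5370 h

5370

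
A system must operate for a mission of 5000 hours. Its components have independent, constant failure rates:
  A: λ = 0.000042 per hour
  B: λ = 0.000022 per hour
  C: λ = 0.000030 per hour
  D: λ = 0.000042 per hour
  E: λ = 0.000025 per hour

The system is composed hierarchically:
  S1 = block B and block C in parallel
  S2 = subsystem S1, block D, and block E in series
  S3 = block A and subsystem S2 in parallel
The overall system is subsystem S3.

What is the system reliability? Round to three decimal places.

0.944

R(A) = exp(−0.000042 × 5000) = 0.81058
R(B) = exp(−0.000022 × 5000) = 0.89583
R(C) = exp(−0.000030 × 5000) = 0.86071
R(D) = exp(−0.000042 × 5000) = 0.81058
R(E) = exp(−0.000025 × 5000) = 0.88250
Parallel (B and C): 1 − (1 − 0.89583)(1 − 0.86071) = 0.98549
Series ([0.98549], D, and E): 0.98549 × 0.81058 × 0.88250 = 0.70496
Parallel (A and [0.70496]): 1 − (1 − 0.81058)(1 − 0.70496) = 0.944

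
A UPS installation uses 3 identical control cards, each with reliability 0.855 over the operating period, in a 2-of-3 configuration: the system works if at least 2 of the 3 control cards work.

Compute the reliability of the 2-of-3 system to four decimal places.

R = Σ_{i=2}^{3} C(3,i) p^i (1−p)^{3−i} with p = 0.855
C(3,2)·0.855^2·0.145^1 = 0.317996
C(3,3)·0.855^3·0.145^0 = 0.625026
Sum = 0.9430

0.9430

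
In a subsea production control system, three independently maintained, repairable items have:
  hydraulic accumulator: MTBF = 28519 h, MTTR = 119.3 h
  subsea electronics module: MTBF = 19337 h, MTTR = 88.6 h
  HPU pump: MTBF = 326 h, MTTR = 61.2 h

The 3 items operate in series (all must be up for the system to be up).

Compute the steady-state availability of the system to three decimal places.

0.835

A(hydraulic accumulator) = MTBF/(MTBF+MTTR) = 28519/(28519+119.3) = 0.995834
A(subsea electronics module) = MTBF/(MTBF+MTTR) = 19337/(19337+88.6) = 0.995439
A(HPU pump) = MTBF/(MTBF+MTTR) = 326/(326+61.2) = 0.841942
Series availability: 0.995834 × 0.995439 × 0.841942 = 0.835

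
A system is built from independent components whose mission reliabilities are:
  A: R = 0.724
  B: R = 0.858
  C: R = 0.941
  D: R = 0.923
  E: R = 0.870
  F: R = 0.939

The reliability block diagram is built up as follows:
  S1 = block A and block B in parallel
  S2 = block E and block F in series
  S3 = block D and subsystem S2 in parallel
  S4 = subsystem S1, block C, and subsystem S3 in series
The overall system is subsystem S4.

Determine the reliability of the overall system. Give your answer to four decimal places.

Parallel (A and B): 1 − (1 − 0.724000)(1 − 0.858000) = 0.960808
Series (E and F): 0.870000 × 0.939000 = 0.816930
Parallel (D and [0.816930]): 1 − (1 − 0.923000)(1 − 0.816930) = 0.985904
Series ([0.960808], C, and [0.985904]): 0.960808 × 0.941000 × 0.985904 = 0.8914

0.8914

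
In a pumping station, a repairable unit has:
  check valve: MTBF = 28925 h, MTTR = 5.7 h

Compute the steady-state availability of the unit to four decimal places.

A(check valve) = MTBF/(MTBF+MTTR) = 28925/(28925+5.7) = 0.9998

0.9998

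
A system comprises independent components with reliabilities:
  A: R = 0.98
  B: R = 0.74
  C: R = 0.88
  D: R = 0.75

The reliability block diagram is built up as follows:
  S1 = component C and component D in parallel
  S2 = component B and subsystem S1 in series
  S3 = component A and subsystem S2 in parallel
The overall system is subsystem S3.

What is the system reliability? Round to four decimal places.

0.9944

Parallel (C and D): 1 − (1 − 0.880000)(1 − 0.750000) = 0.970000
Series (B and [0.970000]): 0.740000 × 0.970000 = 0.717800
Parallel (A and [0.717800]): 1 − (1 − 0.980000)(1 − 0.717800) = 0.9944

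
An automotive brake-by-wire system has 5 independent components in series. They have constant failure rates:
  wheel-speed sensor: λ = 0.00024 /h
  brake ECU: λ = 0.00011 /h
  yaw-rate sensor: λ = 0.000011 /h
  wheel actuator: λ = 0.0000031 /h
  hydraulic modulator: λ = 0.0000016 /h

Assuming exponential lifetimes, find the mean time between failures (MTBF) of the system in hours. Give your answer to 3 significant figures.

2730

Series of exponential components: λ_sys = Σ λ_i
λ_sys = 0.00024 + 0.00011 + 0.000011 + 0.0000031 + 0.0000016 = 3.6570e-04 /h
MTBF = 1 / λ_sys = 2730 h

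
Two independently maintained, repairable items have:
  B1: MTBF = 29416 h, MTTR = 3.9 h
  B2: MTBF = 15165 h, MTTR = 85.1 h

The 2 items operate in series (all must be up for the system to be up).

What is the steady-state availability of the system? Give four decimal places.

0.9943

A(B1) = MTBF/(MTBF+MTTR) = 29416/(29416+3.9) = 0.999867
A(B2) = MTBF/(MTBF+MTTR) = 15165/(15165+85.1) = 0.994420
Series availability: 0.999867 × 0.994420 = 0.9943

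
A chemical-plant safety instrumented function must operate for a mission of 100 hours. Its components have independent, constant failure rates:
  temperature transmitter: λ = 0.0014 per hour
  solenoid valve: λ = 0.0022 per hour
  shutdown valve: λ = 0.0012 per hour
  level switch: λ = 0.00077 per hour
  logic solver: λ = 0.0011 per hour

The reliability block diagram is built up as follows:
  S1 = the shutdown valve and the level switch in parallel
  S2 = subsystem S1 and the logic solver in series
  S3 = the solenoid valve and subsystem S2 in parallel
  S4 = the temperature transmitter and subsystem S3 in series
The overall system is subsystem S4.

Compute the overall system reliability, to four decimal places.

0.8502

R(temperature transmitter) = exp(−0.0014 × 100) = 0.869358
R(solenoid valve) = exp(−0.0022 × 100) = 0.802519
R(shutdown valve) = exp(−0.0012 × 100) = 0.886920
R(level switch) = exp(−0.00077 × 100) = 0.925890
R(logic solver) = exp(−0.0011 × 100) = 0.895834
Parallel (shutdown valve and level switch): 1 − (1 − 0.886920)(1 − 0.925890) = 0.991620
Series ([0.991620] and logic solver): 0.991620 × 0.895834 = 0.888327
Parallel (solenoid valve and [0.888327]): 1 − (1 − 0.802519)(1 − 0.888327) = 0.977947
Series (temperature transmitter and [0.977947]): 0.869358 × 0.977947 = 0.8502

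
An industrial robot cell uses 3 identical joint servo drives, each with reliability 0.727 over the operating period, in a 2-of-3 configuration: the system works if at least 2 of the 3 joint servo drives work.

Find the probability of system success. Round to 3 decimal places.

R = Σ_{i=2}^{3} C(3,i) p^i (1−p)^{3−i} with p = 0.727
C(3,2)·0.727^2·0.273^1 = 0.43287
C(3,3)·0.727^3·0.273^0 = 0.38424
Sum = 0.817

0.817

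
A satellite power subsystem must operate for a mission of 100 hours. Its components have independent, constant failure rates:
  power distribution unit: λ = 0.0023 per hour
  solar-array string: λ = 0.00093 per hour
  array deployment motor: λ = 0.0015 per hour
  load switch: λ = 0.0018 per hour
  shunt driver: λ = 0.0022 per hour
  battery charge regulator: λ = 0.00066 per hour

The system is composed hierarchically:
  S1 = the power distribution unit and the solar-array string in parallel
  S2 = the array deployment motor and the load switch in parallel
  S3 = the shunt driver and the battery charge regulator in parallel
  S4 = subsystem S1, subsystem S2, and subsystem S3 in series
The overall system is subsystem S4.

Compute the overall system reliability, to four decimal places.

0.9471

R(power distribution unit) = exp(−0.0023 × 100) = 0.794534
R(solar-array string) = exp(−0.00093 × 100) = 0.911194
R(array deployment motor) = exp(−0.0015 × 100) = 0.860708
R(load switch) = exp(−0.0018 × 100) = 0.835270
R(shunt driver) = exp(−0.0022 × 100) = 0.802519
R(battery charge regulator) = exp(−0.00066 × 100) = 0.936131
Parallel (power distribution unit and solar-array string): 1 − (1 − 0.794534)(1 − 0.911194) = 0.981753
Parallel (array deployment motor and load switch): 1 − (1 − 0.860708)(1 − 0.835270) = 0.977054
Parallel (shunt driver and battery charge regulator): 1 − (1 − 0.802519)(1 − 0.936131) = 0.987387
Series ([0.981753], [0.977054], and [0.987387]): 0.981753 × 0.977054 × 0.987387 = 0.9471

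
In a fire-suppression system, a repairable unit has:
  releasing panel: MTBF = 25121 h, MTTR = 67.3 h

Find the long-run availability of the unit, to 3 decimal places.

0.997

A(releasing panel) = MTBF/(MTBF+MTTR) = 25121/(25121+67.3) = 0.997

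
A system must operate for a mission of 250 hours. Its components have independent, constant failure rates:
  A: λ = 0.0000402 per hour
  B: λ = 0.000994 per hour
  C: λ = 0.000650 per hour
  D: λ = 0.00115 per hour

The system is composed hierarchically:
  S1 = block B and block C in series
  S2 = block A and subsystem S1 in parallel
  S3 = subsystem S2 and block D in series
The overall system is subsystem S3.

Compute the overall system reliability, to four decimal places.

0.7476

R(A) = exp(−0.0000402 × 250) = 0.990000
R(B) = exp(−0.000994 × 250) = 0.779970
R(C) = exp(−0.000650 × 250) = 0.850016
R(D) = exp(−0.00115 × 250) = 0.750137
Series (B and C): 0.779970 × 0.850016 = 0.662987
Parallel (A and [0.662987]): 1 − (1 − 0.990000)(1 − 0.662987) = 0.996630
Series ([0.996630] and D): 0.996630 × 0.750137 = 0.7476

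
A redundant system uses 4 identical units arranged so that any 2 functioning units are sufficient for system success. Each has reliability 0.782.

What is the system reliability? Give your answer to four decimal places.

R = Σ_{i=2}^{4} C(4,i) p^i (1−p)^{4−i} with p = 0.782
C(4,2)·0.782^2·0.218^2 = 0.174372
C(4,3)·0.782^3·0.218^1 = 0.417001
C(4,4)·0.782^4·0.218^0 = 0.373962
Sum = 0.9653

0.9653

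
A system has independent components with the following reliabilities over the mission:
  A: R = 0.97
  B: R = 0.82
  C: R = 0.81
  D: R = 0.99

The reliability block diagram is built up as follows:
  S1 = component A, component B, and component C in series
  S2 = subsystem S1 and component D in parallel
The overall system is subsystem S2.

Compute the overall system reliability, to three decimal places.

Series (A, B, and C): 0.97000 × 0.82000 × 0.81000 = 0.64427
Parallel ([0.64427] and D): 1 − (1 − 0.64427)(1 − 0.99000) = 0.996

0.996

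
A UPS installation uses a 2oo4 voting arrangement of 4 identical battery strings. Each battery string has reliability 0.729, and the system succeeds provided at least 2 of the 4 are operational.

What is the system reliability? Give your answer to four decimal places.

0.9366

R = Σ_{i=2}^{4} C(4,i) p^i (1−p)^{4−i} with p = 0.729
C(4,2)·0.729^2·0.271^2 = 0.234177
C(4,3)·0.729^3·0.271^1 = 0.419964
C(4,4)·0.729^4·0.271^0 = 0.282430
Sum = 0.9366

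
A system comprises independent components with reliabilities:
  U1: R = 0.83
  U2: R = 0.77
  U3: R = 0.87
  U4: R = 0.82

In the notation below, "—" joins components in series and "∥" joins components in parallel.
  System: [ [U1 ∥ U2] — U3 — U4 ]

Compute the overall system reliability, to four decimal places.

Parallel (U1 and U2): 1 − (1 − 0.830000)(1 − 0.770000) = 0.960900
Series ([0.960900], U3, and U4): 0.960900 × 0.870000 × 0.820000 = 0.6855

0.6855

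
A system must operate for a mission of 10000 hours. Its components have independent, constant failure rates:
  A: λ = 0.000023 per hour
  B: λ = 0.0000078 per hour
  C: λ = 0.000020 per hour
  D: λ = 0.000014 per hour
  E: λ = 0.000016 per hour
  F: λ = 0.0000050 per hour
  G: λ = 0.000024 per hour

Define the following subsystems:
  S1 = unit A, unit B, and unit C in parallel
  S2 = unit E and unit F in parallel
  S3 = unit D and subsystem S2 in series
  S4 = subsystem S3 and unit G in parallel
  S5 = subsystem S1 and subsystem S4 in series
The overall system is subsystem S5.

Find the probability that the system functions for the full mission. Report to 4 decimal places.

R(A) = exp(−0.000023 × 10000) = 0.794534
R(B) = exp(−0.0000078 × 10000) = 0.924964
R(C) = exp(−0.000020 × 10000) = 0.818731
R(D) = exp(−0.000014 × 10000) = 0.869358
R(E) = exp(−0.000016 × 10000) = 0.852144
R(F) = exp(−0.0000050 × 10000) = 0.951229
R(G) = exp(−0.000024 × 10000) = 0.786628
Parallel (A, B, and C): 1 − (1 − 0.794534)(1 − 0.924964)(1 − 0.818731) = 0.997205
Parallel (E and F): 1 − (1 − 0.852144)(1 − 0.951229) = 0.992789
Series (D and [0.992789]): 0.869358 × 0.992789 = 0.863089
Parallel ([0.863089] and G): 1 − (1 − 0.863089)(1 − 0.786628) = 0.970787
Series ([0.997205] and [0.970787]): 0.997205 × 0.970787 = 0.9681

0.9681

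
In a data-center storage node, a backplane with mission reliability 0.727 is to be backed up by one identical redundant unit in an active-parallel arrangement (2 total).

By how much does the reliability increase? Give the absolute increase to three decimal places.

0.198

R_before = 0.727
R_after = 1 − (1 − 0.727)^2 = 0.925
ΔR = 0.925 − 0.727 = 0.198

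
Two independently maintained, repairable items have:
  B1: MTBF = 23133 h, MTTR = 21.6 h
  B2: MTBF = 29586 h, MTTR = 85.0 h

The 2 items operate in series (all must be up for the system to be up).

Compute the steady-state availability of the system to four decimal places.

0.9962

A(B1) = MTBF/(MTBF+MTTR) = 23133/(23133+21.6) = 0.999067
A(B2) = MTBF/(MTBF+MTTR) = 29586/(29586+85.0) = 0.997135
Series availability: 0.999067 × 0.997135 = 0.9962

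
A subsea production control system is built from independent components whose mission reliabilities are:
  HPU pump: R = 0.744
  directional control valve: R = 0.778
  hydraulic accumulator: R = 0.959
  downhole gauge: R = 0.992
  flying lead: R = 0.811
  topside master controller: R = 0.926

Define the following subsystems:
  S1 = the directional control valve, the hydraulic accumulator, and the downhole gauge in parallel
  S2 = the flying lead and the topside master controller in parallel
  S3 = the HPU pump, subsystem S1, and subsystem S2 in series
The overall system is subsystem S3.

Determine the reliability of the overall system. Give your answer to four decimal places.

0.7335

Parallel (directional control valve, hydraulic accumulator, and downhole gauge): 1 − (1 − 0.778000)(1 − 0.959000)(1 − 0.992000) = 0.999927
Parallel (flying lead and topside master controller): 1 − (1 − 0.811000)(1 − 0.926000) = 0.986014
Series (HPU pump, [0.999927], and [0.986014]): 0.744000 × 0.999927 × 0.986014 = 0.7335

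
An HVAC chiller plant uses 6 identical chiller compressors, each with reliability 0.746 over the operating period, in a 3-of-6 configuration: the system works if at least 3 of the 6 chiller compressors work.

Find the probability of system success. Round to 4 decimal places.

0.9603

R = Σ_{i=3}^{6} C(6,i) p^i (1−p)^{6−i} with p = 0.746
C(6,3)·0.746^3·0.254^3 = 0.136065
C(6,4)·0.746^4·0.254^2 = 0.299719
C(6,5)·0.746^5·0.254^1 = 0.352111
C(6,6)·0.746^6·0.254^0 = 0.172359
Sum = 0.9603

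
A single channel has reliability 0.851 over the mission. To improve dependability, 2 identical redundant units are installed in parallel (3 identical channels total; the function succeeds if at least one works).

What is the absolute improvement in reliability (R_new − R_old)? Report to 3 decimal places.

0.146

R_before = 0.851
R_after = 1 − (1 − 0.851)^3 = 0.997
ΔR = 0.997 − 0.851 = 0.146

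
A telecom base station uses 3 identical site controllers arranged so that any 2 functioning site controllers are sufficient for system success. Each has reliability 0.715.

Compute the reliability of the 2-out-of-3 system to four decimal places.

0.8026

R = Σ_{i=2}^{3} C(3,i) p^i (1−p)^{3−i} with p = 0.715
C(3,2)·0.715^2·0.285^1 = 0.437097
C(3,3)·0.715^3·0.285^0 = 0.365526
Sum = 0.8026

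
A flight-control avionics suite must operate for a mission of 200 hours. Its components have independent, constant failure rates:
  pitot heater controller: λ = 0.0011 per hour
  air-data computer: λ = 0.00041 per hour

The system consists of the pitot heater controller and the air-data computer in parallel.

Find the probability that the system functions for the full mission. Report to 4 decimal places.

0.9845

R(pitot heater controller) = exp(−0.0011 × 200) = 0.802519
R(air-data computer) = exp(−0.00041 × 200) = 0.921272
Parallel (pitot heater controller and air-data computer): 1 − (1 − 0.802519)(1 − 0.921272) = 0.9845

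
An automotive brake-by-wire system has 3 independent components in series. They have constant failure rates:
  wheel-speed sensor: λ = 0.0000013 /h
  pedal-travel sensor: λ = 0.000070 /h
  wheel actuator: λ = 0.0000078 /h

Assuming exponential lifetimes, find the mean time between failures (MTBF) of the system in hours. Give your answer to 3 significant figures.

12600

Series of exponential components: λ_sys = Σ λ_i
λ_sys = 0.0000013 + 0.000070 + 0.0000078 = 7.9100e-05 /h
MTBF = 1 / λ_sys = 12600 h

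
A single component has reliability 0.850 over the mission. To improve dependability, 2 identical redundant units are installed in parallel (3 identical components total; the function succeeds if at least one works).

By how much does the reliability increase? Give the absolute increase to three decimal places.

0.147

R_before = 0.850
R_after = 1 − (1 − 0.850)^3 = 0.997
ΔR = 0.997 − 0.850 = 0.147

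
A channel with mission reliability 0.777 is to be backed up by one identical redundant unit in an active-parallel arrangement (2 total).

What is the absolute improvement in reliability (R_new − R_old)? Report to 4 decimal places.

0.1733

R_before = 0.777
R_after = 1 − (1 − 0.777)^2 = 0.9503
ΔR = 0.9503 − 0.777 = 0.1733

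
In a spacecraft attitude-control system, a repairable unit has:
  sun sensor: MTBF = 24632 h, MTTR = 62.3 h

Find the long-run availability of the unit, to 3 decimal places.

0.997

A(sun sensor) = MTBF/(MTBF+MTTR) = 24632/(24632+62.3) = 0.997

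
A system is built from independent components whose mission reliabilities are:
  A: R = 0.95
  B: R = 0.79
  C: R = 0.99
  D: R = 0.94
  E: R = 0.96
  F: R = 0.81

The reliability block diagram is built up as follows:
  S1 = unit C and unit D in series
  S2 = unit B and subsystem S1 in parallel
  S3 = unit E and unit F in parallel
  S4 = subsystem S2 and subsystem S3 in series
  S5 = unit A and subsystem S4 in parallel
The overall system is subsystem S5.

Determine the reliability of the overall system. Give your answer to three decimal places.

0.999

Series (C and D): 0.99000 × 0.94000 = 0.93060
Parallel (B and [0.93060]): 1 − (1 − 0.79000)(1 − 0.93060) = 0.98543
Parallel (E and F): 1 − (1 − 0.96000)(1 − 0.81000) = 0.99240
Series ([0.98543] and [0.99240]): 0.98543 × 0.99240 = 0.97794
Parallel (A and [0.97794]): 1 − (1 − 0.95000)(1 − 0.97794) = 0.999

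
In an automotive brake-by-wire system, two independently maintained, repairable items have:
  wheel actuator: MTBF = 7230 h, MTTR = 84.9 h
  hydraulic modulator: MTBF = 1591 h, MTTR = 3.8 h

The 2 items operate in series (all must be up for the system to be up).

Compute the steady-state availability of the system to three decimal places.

A(wheel actuator) = MTBF/(MTBF+MTTR) = 7230/(7230+84.9) = 0.988394
A(hydraulic modulator) = MTBF/(MTBF+MTTR) = 1591/(1591+3.8) = 0.997617
Series availability: 0.988394 × 0.997617 = 0.986

0.986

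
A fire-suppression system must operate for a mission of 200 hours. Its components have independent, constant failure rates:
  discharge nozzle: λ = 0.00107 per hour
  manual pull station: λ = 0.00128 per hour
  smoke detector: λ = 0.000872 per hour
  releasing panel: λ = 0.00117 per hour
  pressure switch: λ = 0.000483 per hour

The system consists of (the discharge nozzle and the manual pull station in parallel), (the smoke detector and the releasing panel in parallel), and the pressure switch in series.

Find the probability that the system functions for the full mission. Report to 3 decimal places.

R(discharge nozzle) = exp(−0.00107 × 200) = 0.80735
R(manual pull station) = exp(−0.00128 × 200) = 0.77414
R(smoke detector) = exp(−0.000872 × 200) = 0.83996
R(releasing panel) = exp(−0.00117 × 200) = 0.79136
R(pressure switch) = exp(−0.000483 × 200) = 0.90792
Parallel (discharge nozzle and manual pull station): 1 − (1 − 0.80735)(1 − 0.77414) = 0.95649
Parallel (smoke detector and releasing panel): 1 − (1 − 0.83996)(1 − 0.79136) = 0.96661
Series ([0.95649], [0.96661], and pressure switch): 0.95649 × 0.96661 × 0.90792 = 0.839

0.839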